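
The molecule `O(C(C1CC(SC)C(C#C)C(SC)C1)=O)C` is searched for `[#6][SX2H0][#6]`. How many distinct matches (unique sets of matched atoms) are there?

[#6][SX2H0][#6] is the SMARTS for a thioether: an aliphatic sulfur bridging two carbons with no H on the sulfur.
The molecule carries 2 separate instances of a methylthio ether (-SCH3) meeting every constraint; each maps to a distinct set of atoms, giving 2 matches.

2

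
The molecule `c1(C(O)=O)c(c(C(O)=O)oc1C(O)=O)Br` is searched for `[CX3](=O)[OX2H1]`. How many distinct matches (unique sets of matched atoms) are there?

3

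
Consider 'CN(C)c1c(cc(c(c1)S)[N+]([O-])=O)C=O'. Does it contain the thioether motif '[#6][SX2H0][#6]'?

No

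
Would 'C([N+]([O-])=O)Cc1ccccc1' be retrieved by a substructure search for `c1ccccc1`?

The pattern c1ccccc1 describes six aromatic carbons in a ring — a benzene ring.
The molecule carries a phenyl ring, whose atoms satisfy every constraint of the query, so the pattern matches.

Yes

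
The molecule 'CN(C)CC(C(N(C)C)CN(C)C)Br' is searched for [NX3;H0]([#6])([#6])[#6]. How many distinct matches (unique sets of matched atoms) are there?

3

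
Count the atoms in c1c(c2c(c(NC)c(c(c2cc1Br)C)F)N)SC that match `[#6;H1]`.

Check the 18 heavy atoms by environment: 8× c (aromatic, H0) → no; 2× c (aromatic, H1) → match; 1× N (H1) → no; 3× C (H3) → no; 1× S (H0) → no; 1× Br (H0) → no; 1× N (H2) → no; 1× F (H0) → no.
That gives 2 matching atoms.

2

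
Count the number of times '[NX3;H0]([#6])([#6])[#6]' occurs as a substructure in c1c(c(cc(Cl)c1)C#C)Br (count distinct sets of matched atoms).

0

[NX3;H0]([#6])([#6])[#6] is the SMARTS for a tertiary amine: a trivalent nitrogen with no H, bonded to three carbons.
No fragment in the molecule satisfies every constraint, giving 0 matches.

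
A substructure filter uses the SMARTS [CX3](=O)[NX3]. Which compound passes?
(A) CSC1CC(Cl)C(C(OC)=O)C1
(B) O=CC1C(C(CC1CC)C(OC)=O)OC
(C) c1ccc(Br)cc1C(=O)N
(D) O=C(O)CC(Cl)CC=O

C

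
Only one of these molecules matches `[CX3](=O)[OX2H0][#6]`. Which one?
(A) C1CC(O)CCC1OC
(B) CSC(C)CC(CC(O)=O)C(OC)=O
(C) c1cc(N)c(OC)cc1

[CX3](=O)[OX2H0][#6] describes a carbonyl carbon bonded to an oxygen that is itself bonded to carbon (no H on that O) (an ester).
(A) has a methoxy ether (-OCH3) but the ether oxygen is not adjacent to a C=O carbon.
(B) contains a methyl-ester group (-C(=O)OCH3), which satisfies every atom and bond constraint.
(C) has a methoxy ether (-OCH3) but the ether oxygen is not adjacent to a C=O carbon.
So the answer is (B).

B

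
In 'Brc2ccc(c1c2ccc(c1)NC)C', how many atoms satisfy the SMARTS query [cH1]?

5

The query [cH1] means: aromatic carbon bearing exactly one hydrogen.
Check the 14 heavy atoms by environment: 5× c (aromatic, H0) → no; 5× c (aromatic, H1) → match; 2× C (H3) → no; 1× Br (H0) → no; 1× N (H1) → no.
That gives 5 matching atoms.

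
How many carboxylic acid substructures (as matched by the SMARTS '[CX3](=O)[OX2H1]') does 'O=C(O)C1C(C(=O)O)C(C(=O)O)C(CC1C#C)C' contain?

3

[CX3](=O)[OX2H1] is the SMARTS for a carboxylic acid: an sp2 carbon double-bonded to O and single-bonded to an -OH oxygen.
The molecule carries 3 separate instances of a carboxylic acid group (-C(=O)OH) meeting every constraint; each maps to a distinct set of atoms, giving 3 matches.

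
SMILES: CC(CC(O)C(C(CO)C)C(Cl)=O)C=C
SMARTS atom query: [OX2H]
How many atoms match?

2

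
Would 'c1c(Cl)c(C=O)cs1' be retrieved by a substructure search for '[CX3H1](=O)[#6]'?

The pattern [CX3H1](=O)[#6] describes an sp2 carbon with one H, double-bonded to O and single-bonded to carbon — an aldehyde.
The molecule carries an aldehyde (-CHO), whose atoms satisfy every constraint of the query, so the pattern matches.

Yes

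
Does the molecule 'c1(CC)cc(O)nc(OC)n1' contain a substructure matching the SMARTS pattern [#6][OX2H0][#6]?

Yes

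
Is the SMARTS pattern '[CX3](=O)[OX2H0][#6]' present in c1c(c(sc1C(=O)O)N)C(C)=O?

The pattern [CX3](=O)[OX2H0][#6] describes a carbonyl carbon bonded to an oxygen that is itself bonded to carbon (no H on that O) — an ester.
The closest candidate here is a carboxylic acid group (-C(=O)OH), but the singly-bonded O carries H (OX2H1, not H0). No other fragment satisfies the full query, so there is no match.

No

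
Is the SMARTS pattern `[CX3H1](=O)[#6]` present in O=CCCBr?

Yes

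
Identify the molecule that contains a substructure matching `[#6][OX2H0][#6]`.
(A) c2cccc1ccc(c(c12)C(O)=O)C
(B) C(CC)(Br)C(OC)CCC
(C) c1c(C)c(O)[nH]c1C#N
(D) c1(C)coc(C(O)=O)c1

[#6][OX2H0][#6] describes an aliphatic oxygen bridging two carbons with no H on the oxygen (an ether).
(A) has a carboxylic acid group (-C(=O)OH) but the -OH oxygen has H1; the =O is OX1, not OX2.
(B) contains a methoxy ether (-OCH3), which satisfies every atom and bond constraint.
(C) has a hydroxyl group (-OH) but the oxygen has H1, not H0 bridging two carbons.
(D) has a carboxylic acid group (-C(=O)OH) but the -OH oxygen has H1; the =O is OX1, not OX2.
So the answer is (B).

B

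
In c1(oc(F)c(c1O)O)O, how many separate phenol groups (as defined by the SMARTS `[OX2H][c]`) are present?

3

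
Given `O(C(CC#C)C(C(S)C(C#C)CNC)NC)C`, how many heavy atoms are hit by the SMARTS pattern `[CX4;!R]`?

9

The query [CX4;!R] means: aliphatic carbon with four total connections, not in a ring.
Check the 17 heavy atoms by environment: 9× C (X4, acyclic) → match; 4× C (X2, acyclic) → no; 1× S (X2, acyclic) → no; 1× O (X2, acyclic) → no; 2× N (X3, acyclic) → no.
That gives 9 matching atoms.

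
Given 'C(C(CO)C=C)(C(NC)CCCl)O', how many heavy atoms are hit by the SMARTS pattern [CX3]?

2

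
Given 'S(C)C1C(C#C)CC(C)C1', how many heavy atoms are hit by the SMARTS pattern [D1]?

3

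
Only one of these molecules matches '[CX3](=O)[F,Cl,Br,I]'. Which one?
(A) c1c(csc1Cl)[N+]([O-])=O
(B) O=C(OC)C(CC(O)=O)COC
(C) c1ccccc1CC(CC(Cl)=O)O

C

[CX3](=O)[F,Cl,Br,I] describes a carbonyl carbon bonded to a halogen (an acyl halide).
(A) has a chloro substituent but the Cl is not on a carbonyl carbon.
(B) has a methyl-ester group (-C(=O)OCH3) but the carbonyl is bonded to -O-C, not to a halogen.
(C) contains an acyl chloride (-C(=O)Cl), which satisfies every atom and bond constraint.
So the answer is (C).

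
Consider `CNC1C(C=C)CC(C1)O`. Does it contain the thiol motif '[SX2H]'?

No

The pattern [SX2H] describes an aliphatic sulfur with two connections, one being H — a thiol.
The closest candidate here is a hydroxyl group (-OH), but it is an -OH, not an -SH. No other fragment satisfies the full query, so there is no match.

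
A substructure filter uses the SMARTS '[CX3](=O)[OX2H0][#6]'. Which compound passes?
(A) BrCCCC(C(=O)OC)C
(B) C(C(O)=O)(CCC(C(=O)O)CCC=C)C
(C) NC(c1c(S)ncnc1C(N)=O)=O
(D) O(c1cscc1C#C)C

A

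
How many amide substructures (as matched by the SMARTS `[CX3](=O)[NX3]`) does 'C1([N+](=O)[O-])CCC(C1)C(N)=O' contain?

1

[CX3](=O)[NX3] is the SMARTS for an amide: a carbonyl carbon bonded to a trivalent nitrogen.
Exactly one fragment in the molecule meets all constraints, giving 1 match.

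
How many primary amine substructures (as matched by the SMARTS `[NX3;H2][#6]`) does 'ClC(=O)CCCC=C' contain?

[NX3;H2][#6] is the SMARTS for a primary amine: a trivalent nitrogen with two H attached to carbon.
No fragment in the molecule satisfies every constraint, giving 0 matches.

0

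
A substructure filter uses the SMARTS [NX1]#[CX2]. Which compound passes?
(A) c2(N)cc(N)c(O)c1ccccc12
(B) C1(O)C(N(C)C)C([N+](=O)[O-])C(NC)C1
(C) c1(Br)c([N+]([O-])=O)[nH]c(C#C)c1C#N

C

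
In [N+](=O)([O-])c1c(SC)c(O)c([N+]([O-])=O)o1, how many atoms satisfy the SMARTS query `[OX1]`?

4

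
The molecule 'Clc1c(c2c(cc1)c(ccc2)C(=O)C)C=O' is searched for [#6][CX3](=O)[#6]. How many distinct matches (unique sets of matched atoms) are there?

[#6][CX3](=O)[#6] is the SMARTS for a ketone: a carbonyl carbon (no H) flanked by two carbons.
Exactly one fragment in the molecule meets all constraints, giving 1 match.

1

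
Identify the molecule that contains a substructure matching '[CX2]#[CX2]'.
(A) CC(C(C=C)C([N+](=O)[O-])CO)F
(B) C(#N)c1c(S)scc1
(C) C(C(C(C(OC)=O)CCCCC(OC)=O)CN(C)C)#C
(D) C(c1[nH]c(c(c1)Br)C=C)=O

C

[CX2]#[CX2] describes a carbon-carbon triple bond (an alkyne).
(A) has a vinyl group (-CH=CH2) but the C=C is a double bond; both carbons are CX3, not CX2.
(B) has a nitrile (-C#N) but the triple bond is C#N, not C#C.
(C) contains an ethynyl group (-C#CH), which satisfies every atom and bond constraint.
(D) has a vinyl group (-CH=CH2) but the C=C is a double bond; both carbons are CX3, not CX2.
So the answer is (C).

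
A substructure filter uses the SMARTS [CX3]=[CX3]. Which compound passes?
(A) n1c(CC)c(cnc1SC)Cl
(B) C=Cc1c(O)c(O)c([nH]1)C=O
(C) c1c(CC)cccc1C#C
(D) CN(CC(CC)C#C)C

B

[CX3]=[CX3] describes a non-aromatic C=C double bond between two sp2 carbons (an alkene).
(A) has an ethyl group (-CH2CH3) but its C-C bond is a single bond between CX4 carbons, not CX3=CX3.
(B) contains a vinyl group (-CH=CH2), which satisfies every atom and bond constraint.
(C) has an ethyl group (-CH2CH3) but its C-C bond is a single bond between CX4 carbons, not CX3=CX3.
(D) has an ethynyl group (-C#CH) but the C-C bond is a triple bond, not a double bond.
So the answer is (B).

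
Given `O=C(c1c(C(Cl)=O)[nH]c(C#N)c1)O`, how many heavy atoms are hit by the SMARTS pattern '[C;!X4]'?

3

Check the 13 heavy atoms by environment: 1× n (aromatic, X3) → no; 4× c (aromatic, X3) → no; 1× C (X2) → match; 1× N (X1) → no; 2× C (X3) → match; 2× O (X1) → no; 1× O (X2) → no; 1× Cl (X1) → no.
Summing the matching environments: 1 + 2 = 3 matching atoms.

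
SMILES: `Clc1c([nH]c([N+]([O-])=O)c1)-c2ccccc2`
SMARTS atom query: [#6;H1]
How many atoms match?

The query [#6;H1] means: any carbon bearing exactly one hydrogen.
Check the 15 heavy atoms by environment: 1× n (aromatic, H1) → no; 4× c (aromatic, H0) → no; 6× c (aromatic, H1) → match; 1× Cl (H0) → no; 1× N (charge +1, H0) → no; 1× O (charge -1, H0) → no; 1× O (H0) → no.
That gives 6 matching atoms.

6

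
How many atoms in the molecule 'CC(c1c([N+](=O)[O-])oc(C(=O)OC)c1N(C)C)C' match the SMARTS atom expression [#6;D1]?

The query [#6;D1] means: carbon bonded to exactly one heavy atom.
Check the 18 heavy atoms by environment: 1× o (aromatic, D2) → no; 4× c (aromatic, D3) → no; 1× N (D3) → no; 5× C (D1) → match; 2× C (D3) → no; 2× O (D1) → no; 1× O (D2) → no; 1× N (charge +1, D3) → no; 1× O (charge -1, D1) → no.
That gives 5 matching atoms.

5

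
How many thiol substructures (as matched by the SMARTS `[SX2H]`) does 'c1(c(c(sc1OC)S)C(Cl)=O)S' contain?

2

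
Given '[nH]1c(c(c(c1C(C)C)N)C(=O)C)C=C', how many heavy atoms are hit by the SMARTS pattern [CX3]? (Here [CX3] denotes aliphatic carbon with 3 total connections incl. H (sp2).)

3

Check the 14 heavy atoms by environment: 1× n (aromatic, X3) → no; 4× c (aromatic, X3) → no; 1× N (X3) → no; 3× C (X3) → match; 4× C (X4) → no; 1× O (X1) → no.
That gives 3 matching atoms.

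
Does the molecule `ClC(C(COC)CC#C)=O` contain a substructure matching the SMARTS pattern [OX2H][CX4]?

No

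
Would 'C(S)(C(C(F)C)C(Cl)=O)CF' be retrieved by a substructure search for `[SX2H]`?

The pattern [SX2H] describes an aliphatic sulfur with two connections, one being H — a thiol.
The molecule carries a thiol (-SH), whose atoms satisfy every constraint of the query, so the pattern matches.

Yes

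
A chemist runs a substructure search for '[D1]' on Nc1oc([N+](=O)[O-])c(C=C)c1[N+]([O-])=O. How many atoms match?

6

The query [D1] means: atom with exactly one heavy-atom neighbour (degree 1).
Check the 14 heavy atoms by environment: 1× o (aromatic, D2) → no; 4× c (aromatic, D3) → no; 1× C (D2) → no; 1× C (D1) → match; 1× N (D1) → match; 2× N (charge +1, D3) → no; 2× O (charge -1, D1) → match; 2× O (D1) → match.
Summing the matching environments: 1 + 1 + 2 + 2 = 6 matching atoms.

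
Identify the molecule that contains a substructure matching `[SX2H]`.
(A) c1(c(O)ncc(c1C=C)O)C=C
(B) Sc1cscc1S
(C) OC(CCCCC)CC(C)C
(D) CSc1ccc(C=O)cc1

B

[SX2H] describes an aliphatic sulfur with two connections, one being H (a thiol).
(A) has a hydroxyl group (-OH) but it is an -OH, not an -SH.
(B) contains a thiol (-SH), which satisfies every atom and bond constraint.
(C) has a hydroxyl group (-OH) but it is an -OH, not an -SH.
(D) has a methylthio ether (-SCH3) but the sulfur has H0 (bonded to two carbons), not H1.
So the answer is (B).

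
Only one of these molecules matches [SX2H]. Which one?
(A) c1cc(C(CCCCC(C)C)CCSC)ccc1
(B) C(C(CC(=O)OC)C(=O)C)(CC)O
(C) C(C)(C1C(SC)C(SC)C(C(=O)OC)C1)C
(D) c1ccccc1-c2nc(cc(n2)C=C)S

[SX2H] describes an aliphatic sulfur with two connections, one being H (a thiol).
(A) has a methylthio ether (-SCH3) but the sulfur has H0 (bonded to two carbons), not H1.
(B) has a hydroxyl group (-OH) but it is an -OH, not an -SH.
(C) has a methylthio ether (-SCH3) but the sulfur has H0 (bonded to two carbons), not H1.
(D) contains a thiol (-SH), which satisfies every atom and bond constraint.
So the answer is (D).

D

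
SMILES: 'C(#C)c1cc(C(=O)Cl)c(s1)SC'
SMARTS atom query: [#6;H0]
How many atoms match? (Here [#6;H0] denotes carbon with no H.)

5

Check the 12 heavy atoms by environment: 1× s (aromatic, H0) → no; 3× c (aromatic, H0) → match; 1× c (aromatic, H1) → no; 2× C (H0) → match; 1× C (H1) → no; 1× S (H0) → no; 1× C (H3) → no; 1× O (H0) → no; 1× Cl (H0) → no.
Summing the matching environments: 3 + 2 = 5 matching atoms.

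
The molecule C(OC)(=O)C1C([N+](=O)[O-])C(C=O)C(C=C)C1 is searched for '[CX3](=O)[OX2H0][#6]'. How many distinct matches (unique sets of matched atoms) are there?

[CX3](=O)[OX2H0][#6] is the SMARTS for an ester: a carbonyl carbon bonded to an oxygen that is itself bonded to carbon (no H on that O).
Exactly one fragment in the molecule meets all constraints, giving 1 match.

1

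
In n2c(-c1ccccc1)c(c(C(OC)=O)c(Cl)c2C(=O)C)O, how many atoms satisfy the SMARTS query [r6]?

The query [r6] means: r6 matches atoms in a six-membered ring.
Check the 21 heavy atoms by environment: 1× n (aromatic, in 6-ring) → match; 11× c (aromatic, in 6-ring) → match; 1× Cl (acyclic) → no; 4× C (acyclic) → no; 4× O (acyclic) → no.
Summing the matching environments: 1 + 11 = 12 matching atoms.

12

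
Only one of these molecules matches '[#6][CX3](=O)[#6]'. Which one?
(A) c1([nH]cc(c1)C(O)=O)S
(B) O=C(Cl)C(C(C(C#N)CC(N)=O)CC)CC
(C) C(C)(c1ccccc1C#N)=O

[#6][CX3](=O)[#6] describes a carbonyl carbon (no H) flanked by two carbons (a ketone).
(A) has a carboxylic acid group (-C(=O)OH) but one neighbour of the carbonyl carbon is O, not C.
(B) has a primary amide (-C(=O)NH2) but one neighbour of the carbonyl carbon is N, not C.
(C) contains an acetyl/ketone group (-C(=O)CH3), which satisfies every atom and bond constraint.
So the answer is (C).

C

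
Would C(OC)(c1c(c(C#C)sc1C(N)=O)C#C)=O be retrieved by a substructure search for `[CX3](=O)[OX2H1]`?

No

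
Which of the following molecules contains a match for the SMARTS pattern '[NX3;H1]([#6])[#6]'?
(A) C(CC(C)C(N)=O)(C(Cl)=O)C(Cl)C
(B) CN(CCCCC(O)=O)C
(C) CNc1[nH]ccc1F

[NX3;H1]([#6])[#6] describes a trivalent nitrogen with one H, bonded to two carbons (a secondary amine).
(A) has a primary amide (-C(=O)NH2) but the -C(=O)NH2 nitrogen has H2, not H1.
(B) has a dimethylamino group (-N(CH3)2) but the nitrogen has H0, not H1.
(C) contains an N-methylamino group (-NHCH3), which satisfies every atom and bond constraint.
So the answer is (C).

C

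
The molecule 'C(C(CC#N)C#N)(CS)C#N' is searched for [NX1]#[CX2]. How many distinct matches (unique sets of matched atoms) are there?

3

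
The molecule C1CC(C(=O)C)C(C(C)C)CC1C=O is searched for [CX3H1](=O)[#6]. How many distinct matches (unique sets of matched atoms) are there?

1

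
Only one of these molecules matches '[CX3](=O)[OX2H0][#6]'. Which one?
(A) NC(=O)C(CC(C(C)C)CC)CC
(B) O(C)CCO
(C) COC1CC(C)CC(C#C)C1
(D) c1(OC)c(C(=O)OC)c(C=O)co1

D

[CX3](=O)[OX2H0][#6] describes a carbonyl carbon bonded to an oxygen that is itself bonded to carbon (no H on that O) (an ester).
(A) has a primary amide (-C(=O)NH2) but the carbonyl is bonded to N, not to an O-C linkage.
(B) has a methoxy ether (-OCH3) but the ether oxygen is not adjacent to a C=O carbon.
(C) has a methoxy ether (-OCH3) but the ether oxygen is not adjacent to a C=O carbon.
(D) contains a methyl-ester group (-C(=O)OCH3), which satisfies every atom and bond constraint.
So the answer is (D).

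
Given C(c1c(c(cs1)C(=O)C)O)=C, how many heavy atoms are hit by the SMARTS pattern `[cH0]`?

The query [cH0] means: aromatic carbon with no attached hydrogen (substituted or ring-fusion).
Check the 11 heavy atoms by environment: 1× s (aromatic, H0) → no; 1× c (aromatic, H1) → no; 3× c (aromatic, H0) → match; 1× C (H1) → no; 1× C (H2) → no; 1× C (H0) → no; 1× O (H0) → no; 1× C (H3) → no; 1× O (H1) → no.
That gives 3 matching atoms.

3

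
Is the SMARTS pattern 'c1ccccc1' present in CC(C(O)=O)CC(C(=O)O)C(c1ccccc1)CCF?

Yes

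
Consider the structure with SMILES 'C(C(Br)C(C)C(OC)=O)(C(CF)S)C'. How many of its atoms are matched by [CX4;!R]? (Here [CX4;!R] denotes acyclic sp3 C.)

The query [CX4;!R] means: aliphatic carbon with four total connections, not in a ring.
Check the 14 heavy atoms by environment: 8× C (X4, acyclic) → match; 1× F (X1, acyclic) → no; 1× S (X2, acyclic) → no; 1× C (X3, acyclic) → no; 1× O (X1, acyclic) → no; 1× O (X2, acyclic) → no; 1× Br (X1, acyclic) → no.
That gives 8 matching atoms.

8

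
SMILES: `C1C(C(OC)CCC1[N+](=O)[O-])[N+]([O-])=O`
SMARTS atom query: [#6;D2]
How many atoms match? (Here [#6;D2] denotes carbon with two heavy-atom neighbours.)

3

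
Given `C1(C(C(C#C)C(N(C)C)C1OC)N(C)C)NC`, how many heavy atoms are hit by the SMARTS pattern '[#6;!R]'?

8

The query [#6;!R] means: carbon not in any ring.
Check the 17 heavy atoms by environment: 5× C (in 5-ring) → no; 3× N (acyclic) → no; 8× C (acyclic) → match; 1× O (acyclic) → no.
That gives 8 matching atoms.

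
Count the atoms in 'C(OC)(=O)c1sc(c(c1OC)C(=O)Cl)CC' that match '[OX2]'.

2

Check the 16 heavy atoms by environment: 1× s (aromatic, X2) → no; 4× c (aromatic, X3) → no; 2× C (X3) → no; 2× O (X1) → no; 2× O (X2) → match; 4× C (X4) → no; 1× Cl (X1) → no.
That gives 2 matching atoms.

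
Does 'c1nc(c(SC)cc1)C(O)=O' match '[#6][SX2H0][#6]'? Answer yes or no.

The pattern [#6][SX2H0][#6] describes an aliphatic sulfur bridging two carbons with no H on the sulfur — a thioether.
The molecule carries a methylthio ether (-SCH3), whose atoms satisfy every constraint of the query, so the pattern matches.

Yes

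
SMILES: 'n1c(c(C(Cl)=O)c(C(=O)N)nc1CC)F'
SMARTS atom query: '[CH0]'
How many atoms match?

The query [CH0] means: aliphatic carbon with no attached hydrogen.
Check the 15 heavy atoms by environment: 2× n (aromatic, H0) → no; 4× c (aromatic, H0) → no; 2× C (H0) → match; 2× O (H0) → no; 1× N (H2) → no; 1× F (H0) → no; 1× Cl (H0) → no; 1× C (H2) → no; 1× C (H3) → no.
That gives 2 matching atoms.

2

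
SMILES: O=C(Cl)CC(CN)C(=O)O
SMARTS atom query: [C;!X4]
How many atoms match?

The query [C;!X4] means: aliphatic carbon that does not have four total connections.
Check the 10 heavy atoms by environment: 3× C (X4) → no; 2× C (X3) → match; 2× O (X1) → no; 1× Cl (X1) → no; 1× O (X2) → no; 1× N (X3) → no.
That gives 2 matching atoms.

2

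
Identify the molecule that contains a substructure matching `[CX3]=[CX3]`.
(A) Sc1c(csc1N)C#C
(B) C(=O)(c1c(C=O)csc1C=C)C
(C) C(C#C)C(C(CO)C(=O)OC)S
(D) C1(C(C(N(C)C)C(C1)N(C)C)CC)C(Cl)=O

[CX3]=[CX3] describes a non-aromatic C=C double bond between two sp2 carbons (an alkene).
(A) has an ethynyl group (-C#CH) but the C-C bond is a triple bond, not a double bond.
(B) contains a vinyl group (-CH=CH2), which satisfies every atom and bond constraint.
(C) has an ethynyl group (-C#CH) but the C-C bond is a triple bond, not a double bond.
(D) has an ethyl group (-CH2CH3) but its C-C bond is a single bond between CX4 carbons, not CX3=CX3.
So the answer is (B).

B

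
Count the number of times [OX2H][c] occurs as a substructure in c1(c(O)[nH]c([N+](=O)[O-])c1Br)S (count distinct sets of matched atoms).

[OX2H][c] is the SMARTS for a phenol: a hydroxyl oxygen attached to an aromatic carbon.
Exactly one fragment in the molecule meets all constraints, giving 1 match.

1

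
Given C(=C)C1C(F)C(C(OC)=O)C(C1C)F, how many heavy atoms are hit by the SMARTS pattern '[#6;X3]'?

3

Check the 14 heavy atoms by environment: 7× C (X4) → no; 3× C (X3) → match; 1× O (X1) → no; 1× O (X2) → no; 2× F (X1) → no.
That gives 3 matching atoms.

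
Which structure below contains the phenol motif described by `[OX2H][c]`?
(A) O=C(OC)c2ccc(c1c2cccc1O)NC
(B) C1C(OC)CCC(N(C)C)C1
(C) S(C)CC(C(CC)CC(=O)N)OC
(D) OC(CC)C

A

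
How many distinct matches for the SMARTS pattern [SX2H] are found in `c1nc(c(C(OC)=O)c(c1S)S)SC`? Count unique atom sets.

[SX2H] is the SMARTS for a thiol: an aliphatic sulfur with two connections, one being H.
The molecule carries 2 separate instances of a thiol (-SH) meeting every constraint; each maps to a distinct set of atoms, giving 2 matches.

2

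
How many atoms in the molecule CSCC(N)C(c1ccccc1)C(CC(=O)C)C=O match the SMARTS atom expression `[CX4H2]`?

2

The query [CX4H2] means: sp3 carbon (X4) with exactly two hydrogens.
Check the 19 heavy atoms by environment: 2× C (H2, X4) → match; 3× C (H1, X4) → no; 1× c (aromatic, H0, X3) → no; 5× c (aromatic, H1, X3) → no; 1× C (H1, X3) → no; 2× O (H0, X1) → no; 1× N (H2, X3) → no; 1× C (H0, X3) → no; 2× C (H3, X4) → no; 1× S (H0, X2) → no.
That gives 2 matching atoms.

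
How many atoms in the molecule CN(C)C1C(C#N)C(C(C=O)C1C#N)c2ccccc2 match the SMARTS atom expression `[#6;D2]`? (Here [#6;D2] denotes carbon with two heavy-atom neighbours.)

The query [#6;D2] means: any carbon bonded to exactly two heavy atoms.
Check the 20 heavy atoms by environment: 5× C (D3) → no; 1× N (D3) → no; 2× C (D1) → no; 3× C (D2) → match; 1× O (D1) → no; 2× N (D1) → no; 1× c (aromatic, D3) → no; 5× c (aromatic, D2) → match.
Summing the matching environments: 3 + 5 = 8 matching atoms.

8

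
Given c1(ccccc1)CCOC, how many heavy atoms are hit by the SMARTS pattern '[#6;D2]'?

7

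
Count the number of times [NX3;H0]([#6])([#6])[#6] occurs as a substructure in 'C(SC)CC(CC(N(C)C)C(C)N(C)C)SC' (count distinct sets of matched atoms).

2

[NX3;H0]([#6])([#6])[#6] is the SMARTS for a tertiary amine: a trivalent nitrogen with no H, bonded to three carbons.
The molecule carries 2 separate instances of a dimethylamino group (-N(CH3)2) meeting every constraint; each maps to a distinct set of atoms, giving 2 matches.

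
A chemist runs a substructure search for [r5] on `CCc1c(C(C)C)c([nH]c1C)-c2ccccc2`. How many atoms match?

5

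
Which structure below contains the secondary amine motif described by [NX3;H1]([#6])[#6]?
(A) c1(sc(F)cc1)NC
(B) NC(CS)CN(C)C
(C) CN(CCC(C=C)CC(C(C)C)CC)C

[NX3;H1]([#6])[#6] describes a trivalent nitrogen with one H, bonded to two carbons (a secondary amine).
(A) contains an N-methylamino group (-NHCH3), which satisfies every atom and bond constraint.
(B) has a primary amino group (-NH2) but the nitrogen has H2 and only one carbon neighbour.
(C) has a dimethylamino group (-N(CH3)2) but the nitrogen has H0, not H1.
So the answer is (A).

A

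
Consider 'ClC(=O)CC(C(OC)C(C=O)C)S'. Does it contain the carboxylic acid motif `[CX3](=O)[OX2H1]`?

The pattern [CX3](=O)[OX2H1] describes an sp2 carbon double-bonded to O and single-bonded to an -OH oxygen — a carboxylic acid.
The closest candidate here is an aldehyde (-CHO), but there is no singly-bonded oxygen on the carbonyl carbon. No other fragment satisfies the full query, so there is no match.

No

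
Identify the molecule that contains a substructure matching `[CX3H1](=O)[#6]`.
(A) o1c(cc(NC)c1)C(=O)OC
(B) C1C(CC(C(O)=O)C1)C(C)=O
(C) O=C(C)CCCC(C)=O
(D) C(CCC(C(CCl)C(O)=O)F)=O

[CX3H1](=O)[#6] describes an sp2 carbon with one H, double-bonded to O and single-bonded to carbon (an aldehyde).
(A) has a methyl-ester group (-C(=O)OCH3) but the carbonyl carbon has H0, not H1.
(B) has an acetyl/ketone group (-C(=O)CH3) but the carbonyl carbon has H0 (two carbon neighbours), not H1.
(C) has an acetyl/ketone group (-C(=O)CH3) but the carbonyl carbon has H0 (two carbon neighbours), not H1.
(D) contains an aldehyde (-CHO), which satisfies every atom and bond constraint.
So the answer is (D).

D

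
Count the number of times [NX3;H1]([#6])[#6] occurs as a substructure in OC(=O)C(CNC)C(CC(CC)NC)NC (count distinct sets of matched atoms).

[NX3;H1]([#6])[#6] is the SMARTS for a secondary amine: a trivalent nitrogen with one H, bonded to two carbons.
The molecule carries 3 separate instances of an N-methylamino group (-NHCH3) meeting every constraint; each maps to a distinct set of atoms, giving 3 matches.

3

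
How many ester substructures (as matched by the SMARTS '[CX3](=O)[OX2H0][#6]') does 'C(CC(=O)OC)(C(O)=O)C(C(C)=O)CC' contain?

1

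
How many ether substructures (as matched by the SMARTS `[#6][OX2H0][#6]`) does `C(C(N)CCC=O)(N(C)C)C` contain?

0

[#6][OX2H0][#6] is the SMARTS for an ether: an aliphatic oxygen bridging two carbons with no H on the oxygen.
No fragment in the molecule satisfies every constraint, giving 0 matches.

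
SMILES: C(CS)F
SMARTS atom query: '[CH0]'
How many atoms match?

0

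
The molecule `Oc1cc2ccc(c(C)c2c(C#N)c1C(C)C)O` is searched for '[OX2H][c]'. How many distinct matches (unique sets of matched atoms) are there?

2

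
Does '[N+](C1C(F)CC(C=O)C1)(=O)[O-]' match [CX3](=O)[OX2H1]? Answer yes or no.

No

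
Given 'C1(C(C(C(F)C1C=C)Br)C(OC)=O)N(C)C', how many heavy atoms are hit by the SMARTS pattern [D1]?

The query [D1] means: atom with exactly one heavy-atom neighbour (degree 1).
Check the 16 heavy atoms by environment: 6× C (D3) → no; 1× O (D1) → match; 1× O (D2) → no; 4× C (D1) → match; 1× F (D1) → match; 1× C (D2) → no; 1× Br (D1) → match; 1× N (D3) → no.
Summing the matching environments: 1 + 4 + 1 + 1 = 7 matching atoms.

7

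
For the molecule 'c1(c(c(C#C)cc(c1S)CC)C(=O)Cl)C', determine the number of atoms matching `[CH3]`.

2

The query [CH3] means: aliphatic carbon with exactly three hydrogens.
Check the 15 heavy atoms by environment: 1× c (aromatic, H1) → no; 5× c (aromatic, H0) → no; 1× C (H2) → no; 2× C (H3) → match; 1× S (H1) → no; 2× C (H0) → no; 1× O (H0) → no; 1× Cl (H0) → no; 1× C (H1) → no.
That gives 2 matching atoms.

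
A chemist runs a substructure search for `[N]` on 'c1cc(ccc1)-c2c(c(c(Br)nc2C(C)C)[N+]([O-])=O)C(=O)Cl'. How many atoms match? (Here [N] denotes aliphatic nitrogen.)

1

Check the 22 heavy atoms by environment: 1× n (aromatic) → no; 11× c (aromatic) → no; 1× N (charge +1) → match; 1× O (charge -1) → no; 2× O → no; 4× C → no; 1× Cl → no; 1× Br → no.
That gives 1 matching atom.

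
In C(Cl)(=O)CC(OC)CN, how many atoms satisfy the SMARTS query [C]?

5

The query [C] means: uppercase C matches aliphatic (non-aromatic) carbon only.
Check the 9 heavy atoms by environment: 5× C → match; 2× O → no; 1× Cl → no; 1× N → no.
That gives 5 matching atoms.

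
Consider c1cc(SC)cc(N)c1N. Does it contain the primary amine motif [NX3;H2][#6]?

Yes

The pattern [NX3;H2][#6] describes a trivalent nitrogen with two H attached to carbon — a primary amine.
The molecule carries a primary amino group (-NH2), whose atoms satisfy every constraint of the query, so the pattern matches.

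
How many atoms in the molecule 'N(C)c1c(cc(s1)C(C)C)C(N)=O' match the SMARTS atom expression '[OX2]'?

0

The query [OX2] means: aliphatic oxygen with two total connections — ether, hydroxyl, or ester single-bond O.
Check the 13 heavy atoms by environment: 1× s (aromatic, X2) → no; 4× c (aromatic, X3) → no; 4× C (X4) → no; 1× C (X3) → no; 1× O (X1) → no; 2× N (X3) → no.
No environment satisfies the query, so 0 matching atoms.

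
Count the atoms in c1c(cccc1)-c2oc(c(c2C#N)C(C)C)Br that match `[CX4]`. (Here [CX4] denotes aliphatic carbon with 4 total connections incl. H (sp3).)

3

The query [CX4] means: C with X4: aliphatic carbon with exactly 4 total connections (bonds + H).
Check the 17 heavy atoms by environment: 1× o (aromatic, X2) → no; 10× c (aromatic, X3) → no; 3× C (X4) → match; 1× C (X2) → no; 1× N (X1) → no; 1× Br (X1) → no.
That gives 3 matching atoms.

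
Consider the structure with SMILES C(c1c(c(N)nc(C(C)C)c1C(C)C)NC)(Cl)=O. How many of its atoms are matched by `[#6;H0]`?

6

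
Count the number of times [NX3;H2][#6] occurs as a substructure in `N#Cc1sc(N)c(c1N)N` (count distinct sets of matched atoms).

3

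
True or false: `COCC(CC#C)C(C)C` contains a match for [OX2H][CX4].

False

The pattern [OX2H][CX4] describes a hydroxyl oxygen bound to an sp3 (X4) carbon — an aliphatic alcohol.
The closest candidate here is a methoxy ether (-OCH3), but the oxygen has H0 (ether), not H1. No other fragment satisfies the full query, so there is no match.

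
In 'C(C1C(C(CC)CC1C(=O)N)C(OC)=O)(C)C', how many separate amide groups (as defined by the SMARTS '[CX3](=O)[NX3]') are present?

1

[CX3](=O)[NX3] is the SMARTS for an amide: a carbonyl carbon bonded to a trivalent nitrogen.
Exactly one fragment in the molecule meets all constraints, giving 1 match.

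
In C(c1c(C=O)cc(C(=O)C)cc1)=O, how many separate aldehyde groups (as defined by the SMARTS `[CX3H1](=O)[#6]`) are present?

[CX3H1](=O)[#6] is the SMARTS for an aldehyde: an sp2 carbon with one H, double-bonded to O and single-bonded to carbon.
The molecule carries 2 separate instances of an aldehyde (-CHO) meeting every constraint; each maps to a distinct set of atoms, giving 2 matches.

2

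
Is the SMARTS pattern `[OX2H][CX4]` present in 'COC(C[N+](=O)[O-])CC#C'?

No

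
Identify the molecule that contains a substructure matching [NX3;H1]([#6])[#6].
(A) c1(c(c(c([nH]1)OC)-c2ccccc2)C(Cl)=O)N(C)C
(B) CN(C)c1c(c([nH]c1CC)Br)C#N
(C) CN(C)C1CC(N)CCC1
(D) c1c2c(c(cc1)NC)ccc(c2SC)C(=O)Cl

D

[NX3;H1]([#6])[#6] describes a trivalent nitrogen with one H, bonded to two carbons (a secondary amine).
(A) has a dimethylamino group (-N(CH3)2) but the nitrogen has H0, not H1.
(B) has a dimethylamino group (-N(CH3)2) but the nitrogen has H0, not H1.
(C) has a dimethylamino group (-N(CH3)2) but the nitrogen has H0, not H1.
(D) contains an N-methylamino group (-NHCH3), which satisfies every atom and bond constraint.
So the answer is (D).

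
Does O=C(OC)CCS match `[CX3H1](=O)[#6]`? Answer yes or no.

The pattern [CX3H1](=O)[#6] describes an sp2 carbon with one H, double-bonded to O and single-bonded to carbon — an aldehyde.
The closest candidate here is a methyl-ester group (-C(=O)OCH3), but the carbonyl carbon has H0, not H1. No other fragment satisfies the full query, so there is no match.

No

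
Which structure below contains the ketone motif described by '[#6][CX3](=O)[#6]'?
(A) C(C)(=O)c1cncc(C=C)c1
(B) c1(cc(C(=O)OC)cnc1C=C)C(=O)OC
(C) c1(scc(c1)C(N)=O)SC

[#6][CX3](=O)[#6] describes a carbonyl carbon (no H) flanked by two carbons (a ketone).
(A) contains an acetyl/ketone group (-C(=O)CH3), which satisfies every atom and bond constraint.
(B) has a methyl-ester group (-C(=O)OCH3) but one neighbour of the carbonyl carbon is O, not C.
(C) has a primary amide (-C(=O)NH2) but one neighbour of the carbonyl carbon is N, not C.
So the answer is (A).

A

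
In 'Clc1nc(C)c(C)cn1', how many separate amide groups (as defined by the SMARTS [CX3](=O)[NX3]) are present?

[CX3](=O)[NX3] is the SMARTS for an amide: a carbonyl carbon bonded to a trivalent nitrogen.
No fragment in the molecule satisfies every constraint, giving 0 matches.

0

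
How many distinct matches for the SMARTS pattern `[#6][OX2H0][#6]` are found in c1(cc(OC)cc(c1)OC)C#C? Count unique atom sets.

2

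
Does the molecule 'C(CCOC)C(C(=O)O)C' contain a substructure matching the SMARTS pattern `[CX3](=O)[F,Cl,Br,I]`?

No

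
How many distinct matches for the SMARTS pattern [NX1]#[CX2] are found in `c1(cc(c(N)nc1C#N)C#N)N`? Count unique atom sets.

2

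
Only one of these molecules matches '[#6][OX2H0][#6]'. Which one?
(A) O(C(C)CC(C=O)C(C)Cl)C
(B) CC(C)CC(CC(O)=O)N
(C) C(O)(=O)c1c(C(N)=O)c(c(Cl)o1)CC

A

[#6][OX2H0][#6] describes an aliphatic oxygen bridging two carbons with no H on the oxygen (an ether).
(A) contains a methoxy ether (-OCH3), which satisfies every atom and bond constraint.
(B) has a carboxylic acid group (-C(=O)OH) but the -OH oxygen has H1; the =O is OX1, not OX2.
(C) has a carboxylic acid group (-C(=O)OH) but the -OH oxygen has H1; the =O is OX1, not OX2.
So the answer is (A).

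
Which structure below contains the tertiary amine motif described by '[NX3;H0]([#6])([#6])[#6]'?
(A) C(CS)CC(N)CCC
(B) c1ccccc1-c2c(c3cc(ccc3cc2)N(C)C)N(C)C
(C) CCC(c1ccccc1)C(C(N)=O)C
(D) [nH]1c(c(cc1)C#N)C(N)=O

B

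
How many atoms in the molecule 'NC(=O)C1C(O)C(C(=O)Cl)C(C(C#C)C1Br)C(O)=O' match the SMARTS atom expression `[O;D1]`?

Check the 19 heavy atoms by environment: 9× C (D3) → no; 5× O (D1) → match; 1× Cl (D1) → no; 1× C (D2) → no; 1× C (D1) → no; 1× Br (D1) → no; 1× N (D1) → no.
That gives 5 matching atoms.

5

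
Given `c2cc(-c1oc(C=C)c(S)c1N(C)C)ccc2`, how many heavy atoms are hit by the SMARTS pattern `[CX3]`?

The query [CX3] means: C with X3: aliphatic carbon with exactly 3 total connections.
Check the 17 heavy atoms by environment: 1× o (aromatic, X2) → no; 10× c (aromatic, X3) → no; 2× C (X3) → match; 1× S (X2) → no; 1× N (X3) → no; 2× C (X4) → no.
That gives 2 matching atoms.

2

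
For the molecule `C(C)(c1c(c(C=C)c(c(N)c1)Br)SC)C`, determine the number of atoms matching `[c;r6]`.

6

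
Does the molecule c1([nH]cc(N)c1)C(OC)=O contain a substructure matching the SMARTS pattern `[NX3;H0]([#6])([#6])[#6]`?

The pattern [NX3;H0]([#6])([#6])[#6] describes a trivalent nitrogen with no H, bonded to three carbons — a tertiary amine.
The closest candidate here is a primary amino group (-NH2), but the nitrogen has H2, not H0 with three carbons. No other fragment satisfies the full query, so there is no match.

No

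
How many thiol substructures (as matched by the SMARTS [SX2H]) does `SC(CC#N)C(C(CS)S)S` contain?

4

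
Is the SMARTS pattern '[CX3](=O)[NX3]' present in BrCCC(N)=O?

The pattern [CX3](=O)[NX3] describes a carbonyl carbon bonded to a trivalent nitrogen — an amide.
The molecule carries a primary amide (-C(=O)NH2), whose atoms satisfy every constraint of the query, so the pattern matches.

Yes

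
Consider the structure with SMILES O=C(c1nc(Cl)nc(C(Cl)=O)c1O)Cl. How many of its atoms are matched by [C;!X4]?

2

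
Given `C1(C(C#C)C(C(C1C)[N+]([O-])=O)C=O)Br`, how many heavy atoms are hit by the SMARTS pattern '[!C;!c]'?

5

The query [!C;!c] means: neither aliphatic nor aromatic carbon — same as [!#6].
Check the 14 heavy atoms by environment: 9× C → no; 2× O → match; 1× Br → match; 1× N (charge +1) → match; 1× O (charge -1) → match.
Summing the matching environments: 2 + 1 + 1 + 1 = 5 matching atoms.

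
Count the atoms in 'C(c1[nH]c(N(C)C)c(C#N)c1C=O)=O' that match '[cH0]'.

4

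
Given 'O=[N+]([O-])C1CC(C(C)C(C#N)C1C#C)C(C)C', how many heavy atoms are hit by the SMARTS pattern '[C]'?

The query [C] means: uppercase C matches aliphatic (non-aromatic) carbon only.
Check the 17 heavy atoms by environment: 13× C → match; 1× N → no; 1× N (charge +1) → no; 1× O (charge -1) → no; 1× O → no.
That gives 13 matching atoms.

13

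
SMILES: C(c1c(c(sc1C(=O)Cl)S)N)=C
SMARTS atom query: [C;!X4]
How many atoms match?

3

Check the 12 heavy atoms by environment: 1× s (aromatic, X2) → no; 4× c (aromatic, X3) → no; 3× C (X3) → match; 1× O (X1) → no; 1× Cl (X1) → no; 1× S (X2) → no; 1× N (X3) → no.
That gives 3 matching atoms.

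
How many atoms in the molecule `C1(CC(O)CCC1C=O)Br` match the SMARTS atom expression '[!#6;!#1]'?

3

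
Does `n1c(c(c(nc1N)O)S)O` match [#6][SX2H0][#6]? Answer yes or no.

The pattern [#6][SX2H0][#6] describes an aliphatic sulfur bridging two carbons with no H on the sulfur — a thioether.
The closest candidate here is a thiol (-SH), but the sulfur has H1, not H0 bridging two carbons. No other fragment satisfies the full query, so there is no match.

No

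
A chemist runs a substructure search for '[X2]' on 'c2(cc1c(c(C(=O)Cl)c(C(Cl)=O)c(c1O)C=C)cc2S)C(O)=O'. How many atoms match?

3

The query [X2] means: any atom with exactly two total connections (bonds + H).
Check the 23 heavy atoms by environment: 10× c (aromatic, X3) → no; 5× C (X3) → no; 3× O (X1) → no; 2× Cl (X1) → no; 1× S (X2) → match; 2× O (X2) → match.
Summing the matching environments: 1 + 2 = 3 matching atoms.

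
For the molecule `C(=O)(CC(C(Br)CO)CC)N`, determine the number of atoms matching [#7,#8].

3

The query [#7,#8] means: nitrogen or oxygen (comma = OR).
Check the 11 heavy atoms by environment: 7× C → no; 1× Br → no; 2× O → match; 1× N → match.
Summing the matching environments: 2 + 1 = 3 matching atoms.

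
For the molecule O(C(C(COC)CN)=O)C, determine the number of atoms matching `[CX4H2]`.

2

The query [CX4H2] means: sp3 carbon (X4) with exactly two hydrogens.
Check the 10 heavy atoms by environment: 2× C (H2, X4) → match; 1× C (H1, X4) → no; 1× N (H2, X3) → no; 1× C (H0, X3) → no; 1× O (H0, X1) → no; 2× O (H0, X2) → no; 2× C (H3, X4) → no.
That gives 2 matching atoms.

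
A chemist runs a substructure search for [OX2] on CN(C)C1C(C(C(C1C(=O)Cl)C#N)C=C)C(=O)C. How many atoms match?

Check the 18 heavy atoms by environment: 8× C (X4) → no; 1× N (X3) → no; 4× C (X3) → no; 2× O (X1) → no; 1× Cl (X1) → no; 1× C (X2) → no; 1× N (X1) → no.
No environment satisfies the query, so 0 matching atoms.

0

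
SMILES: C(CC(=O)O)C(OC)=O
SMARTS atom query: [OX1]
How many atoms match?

2

The query [OX1] means: aliphatic oxygen with one total connection — typically a carbonyl =O or an oxide.
Check the 9 heavy atoms by environment: 3× C (X4) → no; 2× C (X3) → no; 2× O (X1) → match; 2× O (X2) → no.
That gives 2 matching atoms.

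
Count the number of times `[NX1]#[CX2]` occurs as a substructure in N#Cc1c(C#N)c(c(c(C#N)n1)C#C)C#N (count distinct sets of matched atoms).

[NX1]#[CX2] is the SMARTS for a nitrile: a nitrogen triple-bonded to a two-connected carbon.
The molecule carries 4 separate instances of a nitrile (-C#N) meeting every constraint; each maps to a distinct set of atoms, giving 4 matches.

4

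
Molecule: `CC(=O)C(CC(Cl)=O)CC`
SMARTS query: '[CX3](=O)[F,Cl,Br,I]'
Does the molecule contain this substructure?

The pattern [CX3](=O)[F,Cl,Br,I] describes a carbonyl carbon bonded to a halogen — an acyl halide.
The molecule carries an acyl chloride (-C(=O)Cl), whose atoms satisfy every constraint of the query, so the pattern matches.

Yes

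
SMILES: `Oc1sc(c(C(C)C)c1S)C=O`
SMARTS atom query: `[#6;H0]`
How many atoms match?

4

Check the 12 heavy atoms by environment: 1× s (aromatic, H0) → no; 4× c (aromatic, H0) → match; 1× S (H1) → no; 1× O (H1) → no; 2× C (H1) → no; 1× O (H0) → no; 2× C (H3) → no.
That gives 4 matching atoms.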